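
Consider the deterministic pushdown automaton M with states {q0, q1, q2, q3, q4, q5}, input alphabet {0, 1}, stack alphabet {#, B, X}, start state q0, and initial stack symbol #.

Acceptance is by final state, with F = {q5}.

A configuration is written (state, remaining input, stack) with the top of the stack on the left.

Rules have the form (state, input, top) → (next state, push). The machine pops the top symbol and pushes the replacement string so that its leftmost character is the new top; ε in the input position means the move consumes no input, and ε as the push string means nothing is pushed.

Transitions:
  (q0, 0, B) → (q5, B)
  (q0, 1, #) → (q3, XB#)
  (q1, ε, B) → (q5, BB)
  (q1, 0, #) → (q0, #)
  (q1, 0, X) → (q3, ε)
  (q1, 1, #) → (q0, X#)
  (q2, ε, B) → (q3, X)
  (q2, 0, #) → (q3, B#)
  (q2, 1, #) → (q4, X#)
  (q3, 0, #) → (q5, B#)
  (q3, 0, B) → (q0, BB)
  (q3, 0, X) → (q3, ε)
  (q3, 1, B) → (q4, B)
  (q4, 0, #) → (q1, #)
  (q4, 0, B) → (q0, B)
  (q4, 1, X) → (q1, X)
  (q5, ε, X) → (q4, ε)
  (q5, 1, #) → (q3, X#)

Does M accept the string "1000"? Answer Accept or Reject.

Accept

(q0, 1000, #) ⊢ (q3, 000, XB#) ⊢ (q3, 00, B#) ⊢ (q0, 0, BB#) ⊢ (q5, ε, BB#)
All input consumed; state q5 ∈ F.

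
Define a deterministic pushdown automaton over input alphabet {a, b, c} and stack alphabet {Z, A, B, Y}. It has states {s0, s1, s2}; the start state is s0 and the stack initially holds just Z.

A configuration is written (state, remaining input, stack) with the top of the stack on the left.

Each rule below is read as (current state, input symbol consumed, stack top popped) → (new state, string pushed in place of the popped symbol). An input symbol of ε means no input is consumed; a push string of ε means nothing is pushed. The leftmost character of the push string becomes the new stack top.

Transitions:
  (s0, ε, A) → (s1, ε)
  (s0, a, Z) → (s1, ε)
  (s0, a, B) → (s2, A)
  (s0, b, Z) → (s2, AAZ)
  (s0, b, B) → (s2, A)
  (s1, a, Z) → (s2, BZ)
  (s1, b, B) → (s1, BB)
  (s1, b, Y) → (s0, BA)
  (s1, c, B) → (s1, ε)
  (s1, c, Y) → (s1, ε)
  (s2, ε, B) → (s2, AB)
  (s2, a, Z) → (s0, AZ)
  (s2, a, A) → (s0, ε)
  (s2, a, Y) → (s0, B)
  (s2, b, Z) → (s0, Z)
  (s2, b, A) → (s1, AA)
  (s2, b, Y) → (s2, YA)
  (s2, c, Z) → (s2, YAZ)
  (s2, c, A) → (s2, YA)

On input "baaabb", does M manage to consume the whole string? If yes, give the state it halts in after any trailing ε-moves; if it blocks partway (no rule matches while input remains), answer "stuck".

(s0, baaabb, Z)
  read b, top Z: go to s2, push AAZ → (s2, aaabb, AAZ)
  read a, top A: go to s0, push ε → (s0, aabb, AZ)
  ε-move, top A: go to s1, push ε → (s1, aabb, Z)
  read a, top Z: go to s2, push BZ → (s2, abb, BZ)
  ε-move, top B: go to s2, push AB → (s2, abb, ABZ)
  read a, top A: go to s0, push ε → (s0, bb, BZ)
  read b, top B: go to s2, push A → (s2, b, AZ)
  read b, top A: go to s1, push AA → (s1, ε, AAZ)
All input consumed; M is in state s1.

s1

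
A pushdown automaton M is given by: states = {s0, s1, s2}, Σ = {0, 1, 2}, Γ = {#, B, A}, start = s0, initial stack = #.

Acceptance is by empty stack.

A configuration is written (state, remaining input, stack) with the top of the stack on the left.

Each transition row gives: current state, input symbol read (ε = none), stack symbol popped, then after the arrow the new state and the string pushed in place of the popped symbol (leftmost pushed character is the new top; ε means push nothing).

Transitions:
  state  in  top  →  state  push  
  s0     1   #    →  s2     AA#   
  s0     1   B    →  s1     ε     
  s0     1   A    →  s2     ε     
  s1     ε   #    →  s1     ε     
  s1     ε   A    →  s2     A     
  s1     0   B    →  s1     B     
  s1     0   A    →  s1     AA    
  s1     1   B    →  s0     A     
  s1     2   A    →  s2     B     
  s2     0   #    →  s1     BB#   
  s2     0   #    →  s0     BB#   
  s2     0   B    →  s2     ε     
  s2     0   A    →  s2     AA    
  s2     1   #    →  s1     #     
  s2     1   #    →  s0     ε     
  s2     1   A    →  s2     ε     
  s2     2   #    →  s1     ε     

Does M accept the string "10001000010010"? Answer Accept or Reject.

No computation consumes all input and empties the stack.

Reject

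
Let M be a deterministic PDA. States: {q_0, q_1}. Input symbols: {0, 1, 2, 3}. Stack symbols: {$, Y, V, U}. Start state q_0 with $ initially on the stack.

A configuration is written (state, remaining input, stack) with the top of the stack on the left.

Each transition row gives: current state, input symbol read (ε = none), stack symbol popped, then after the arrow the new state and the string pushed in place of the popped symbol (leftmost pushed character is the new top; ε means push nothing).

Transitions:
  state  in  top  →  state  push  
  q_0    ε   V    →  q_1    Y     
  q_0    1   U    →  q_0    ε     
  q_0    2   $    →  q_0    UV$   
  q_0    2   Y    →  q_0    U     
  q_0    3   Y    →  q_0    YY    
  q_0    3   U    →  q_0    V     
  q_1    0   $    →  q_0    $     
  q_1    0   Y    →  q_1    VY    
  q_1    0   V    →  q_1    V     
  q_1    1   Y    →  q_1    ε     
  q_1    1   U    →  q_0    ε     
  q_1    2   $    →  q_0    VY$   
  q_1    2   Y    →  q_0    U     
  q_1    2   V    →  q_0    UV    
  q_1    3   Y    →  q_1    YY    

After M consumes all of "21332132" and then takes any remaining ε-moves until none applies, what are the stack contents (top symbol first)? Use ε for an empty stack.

UYY$

(q_0, 21332132, $)
  read 2, top $: go to q_0, push UV$ → (q_0, 1332132, UV$)
  read 1, top U: go to q_0, push ε → (q_0, 332132, V$)
  ε-move, top V: go to q_1, push Y → (q_1, 332132, Y$)
  read 3, top Y: go to q_1, push YY → (q_1, 32132, YY$)
  read 3, top Y: go to q_1, push YY → (q_1, 2132, YYY$)
  read 2, top Y: go to q_0, push U → (q_0, 132, UYY$)
  read 1, top U: go to q_0, push ε → (q_0, 32, YY$)
  read 3, top Y: go to q_0, push YY → (q_0, 2, YYY$)
  read 2, top Y: go to q_0, push U → (q_0, ε, UYY$)
All input consumed in state q_0 with stack UYY$.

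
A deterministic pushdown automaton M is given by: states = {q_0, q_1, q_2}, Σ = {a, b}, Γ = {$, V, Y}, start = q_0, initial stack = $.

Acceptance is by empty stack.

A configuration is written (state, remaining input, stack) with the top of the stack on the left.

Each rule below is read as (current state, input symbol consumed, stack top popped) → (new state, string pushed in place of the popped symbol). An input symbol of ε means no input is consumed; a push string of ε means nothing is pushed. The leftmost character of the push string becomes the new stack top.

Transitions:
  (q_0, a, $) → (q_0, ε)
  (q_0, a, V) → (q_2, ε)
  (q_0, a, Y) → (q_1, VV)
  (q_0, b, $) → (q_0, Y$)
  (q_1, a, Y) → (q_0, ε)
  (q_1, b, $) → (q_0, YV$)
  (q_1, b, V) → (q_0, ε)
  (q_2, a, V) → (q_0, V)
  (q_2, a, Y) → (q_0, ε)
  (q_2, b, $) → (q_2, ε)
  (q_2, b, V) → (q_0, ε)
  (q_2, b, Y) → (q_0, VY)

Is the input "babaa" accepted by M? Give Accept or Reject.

Reject

(q_0, babaa, $) ⊢ (q_0, abaa, Y$) ⊢ (q_1, baa, VV$) ⊢ (q_0, aa, V$) ⊢ (q_2, a, $)
No transition applies at (q_2, a, $); input not fully consumed.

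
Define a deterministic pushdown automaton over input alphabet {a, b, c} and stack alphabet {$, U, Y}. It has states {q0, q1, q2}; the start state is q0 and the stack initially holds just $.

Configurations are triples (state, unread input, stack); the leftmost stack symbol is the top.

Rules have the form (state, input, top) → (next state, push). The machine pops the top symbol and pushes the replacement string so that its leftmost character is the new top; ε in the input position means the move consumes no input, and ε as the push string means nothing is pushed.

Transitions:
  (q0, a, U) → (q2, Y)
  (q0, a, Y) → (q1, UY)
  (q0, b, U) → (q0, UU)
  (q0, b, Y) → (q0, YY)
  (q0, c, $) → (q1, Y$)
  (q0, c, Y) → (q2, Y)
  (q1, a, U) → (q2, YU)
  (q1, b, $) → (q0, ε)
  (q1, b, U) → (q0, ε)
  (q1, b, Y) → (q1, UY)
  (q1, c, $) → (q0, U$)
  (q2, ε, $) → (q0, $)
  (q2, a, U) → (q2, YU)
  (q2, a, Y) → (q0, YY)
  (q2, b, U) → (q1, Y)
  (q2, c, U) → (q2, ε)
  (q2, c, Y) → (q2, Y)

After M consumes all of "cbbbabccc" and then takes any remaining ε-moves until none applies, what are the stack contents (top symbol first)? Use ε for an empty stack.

(q0, cbbbabccc, $) ⊢ (q1, bbbabccc, Y$) ⊢ (q1, bbabccc, UY$) ⊢ (q0, babccc, Y$) ⊢ (q0, abccc, YY$) ⊢ (q1, bccc, UYY$) ⊢ (q0, ccc, YY$) ⊢ (q2, cc, YY$) ⊢ (q2, c, YY$) ⊢ (q2, ε, YY$)
All input consumed in state q2 with stack YY$.

YY$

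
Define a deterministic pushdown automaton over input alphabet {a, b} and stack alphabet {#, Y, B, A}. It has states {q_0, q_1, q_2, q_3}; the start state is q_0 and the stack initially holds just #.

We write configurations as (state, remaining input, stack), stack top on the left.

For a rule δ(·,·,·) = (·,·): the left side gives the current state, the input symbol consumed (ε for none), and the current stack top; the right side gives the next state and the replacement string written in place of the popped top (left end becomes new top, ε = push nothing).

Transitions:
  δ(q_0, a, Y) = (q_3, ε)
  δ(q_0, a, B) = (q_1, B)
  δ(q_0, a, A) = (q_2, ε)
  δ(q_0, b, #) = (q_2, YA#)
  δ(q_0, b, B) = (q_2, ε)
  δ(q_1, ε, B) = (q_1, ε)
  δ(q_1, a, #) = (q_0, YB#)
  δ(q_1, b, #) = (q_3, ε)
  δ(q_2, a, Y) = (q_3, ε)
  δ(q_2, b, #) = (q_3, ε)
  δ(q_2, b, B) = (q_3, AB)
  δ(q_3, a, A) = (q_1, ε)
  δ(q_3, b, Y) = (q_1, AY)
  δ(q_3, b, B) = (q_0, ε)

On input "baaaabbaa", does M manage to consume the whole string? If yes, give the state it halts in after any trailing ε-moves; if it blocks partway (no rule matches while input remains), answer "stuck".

(q_0, baaaabbaa, #)
  read b, top #: go to q_2, push YA# → (q_2, aaaabbaa, YA#)
  read a, top Y: go to q_3, push ε → (q_3, aaabbaa, A#)
  read a, top A: go to q_1, push ε → (q_1, aabbaa, #)
  read a, top #: go to q_0, push YB# → (q_0, abbaa, YB#)
  read a, top Y: go to q_3, push ε → (q_3, bbaa, B#)
  read b, top B: go to q_0, push ε → (q_0, baa, #)
  read b, top #: go to q_2, push YA# → (q_2, aa, YA#)
  read a, top Y: go to q_3, push ε → (q_3, a, A#)
  read a, top A: go to q_1, push ε → (q_1, ε, #)
All input consumed; M is in state q_1.

q_1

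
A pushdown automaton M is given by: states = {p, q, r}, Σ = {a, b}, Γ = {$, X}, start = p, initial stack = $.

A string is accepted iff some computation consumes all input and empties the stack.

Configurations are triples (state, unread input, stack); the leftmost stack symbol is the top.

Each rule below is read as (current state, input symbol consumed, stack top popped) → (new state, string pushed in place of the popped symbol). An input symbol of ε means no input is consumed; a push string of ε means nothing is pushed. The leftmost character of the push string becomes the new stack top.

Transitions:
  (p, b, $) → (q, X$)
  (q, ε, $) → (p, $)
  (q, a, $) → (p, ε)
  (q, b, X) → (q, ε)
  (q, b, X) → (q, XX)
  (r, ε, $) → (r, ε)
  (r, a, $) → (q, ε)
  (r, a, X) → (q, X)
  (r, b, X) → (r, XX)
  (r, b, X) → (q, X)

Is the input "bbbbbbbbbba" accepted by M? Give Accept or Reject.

Accept

One accepting computation: (p, bbbbbbbbbba, $) ⊢ (q, bbbbbbbbba, X$) ⊢ (q, bbbbbbbba, XX$) ⊢ (q, bbbbbbba, X$) ⊢ (q, bbbbbba, XX$) ⊢ (q, bbbbba, X$) ⊢ (q, bbbba, XX$) ⊢ (q, bbba, X$) ⊢ (q, bba, XX$) ⊢ (q, ba, X$) ⊢ (q, a, $) ⊢ (p, ε, ε)
All input consumed and the stack is empty.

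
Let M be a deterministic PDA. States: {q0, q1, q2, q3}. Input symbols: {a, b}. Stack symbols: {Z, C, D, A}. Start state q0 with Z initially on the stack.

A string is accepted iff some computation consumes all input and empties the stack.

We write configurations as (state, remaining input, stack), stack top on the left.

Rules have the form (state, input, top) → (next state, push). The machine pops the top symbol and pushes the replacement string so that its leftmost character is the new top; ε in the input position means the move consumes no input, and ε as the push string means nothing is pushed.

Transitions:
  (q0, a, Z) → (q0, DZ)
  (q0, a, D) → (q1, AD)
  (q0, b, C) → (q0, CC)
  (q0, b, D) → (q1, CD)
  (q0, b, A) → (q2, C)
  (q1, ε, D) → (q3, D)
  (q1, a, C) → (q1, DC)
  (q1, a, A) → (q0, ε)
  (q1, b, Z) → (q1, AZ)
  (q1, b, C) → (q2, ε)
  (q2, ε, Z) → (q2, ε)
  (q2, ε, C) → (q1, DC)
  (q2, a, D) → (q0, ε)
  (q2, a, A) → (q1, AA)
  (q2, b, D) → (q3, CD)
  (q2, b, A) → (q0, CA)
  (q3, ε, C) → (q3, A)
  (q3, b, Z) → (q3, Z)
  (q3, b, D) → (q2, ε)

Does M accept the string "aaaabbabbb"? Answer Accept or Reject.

Reject

(q0, aaaabbabbb, Z)
  read a, top Z: go to q0, push DZ → (q0, aaabbabbb, DZ)
  read a, top D: go to q1, push AD → (q1, aabbabbb, ADZ)
  read a, top A: go to q0, push ε → (q0, abbabbb, DZ)
  read a, top D: go to q1, push AD → (q1, bbabbb, ADZ)
No transition applies at (q1, bbabbb, ADZ); input not fully consumed.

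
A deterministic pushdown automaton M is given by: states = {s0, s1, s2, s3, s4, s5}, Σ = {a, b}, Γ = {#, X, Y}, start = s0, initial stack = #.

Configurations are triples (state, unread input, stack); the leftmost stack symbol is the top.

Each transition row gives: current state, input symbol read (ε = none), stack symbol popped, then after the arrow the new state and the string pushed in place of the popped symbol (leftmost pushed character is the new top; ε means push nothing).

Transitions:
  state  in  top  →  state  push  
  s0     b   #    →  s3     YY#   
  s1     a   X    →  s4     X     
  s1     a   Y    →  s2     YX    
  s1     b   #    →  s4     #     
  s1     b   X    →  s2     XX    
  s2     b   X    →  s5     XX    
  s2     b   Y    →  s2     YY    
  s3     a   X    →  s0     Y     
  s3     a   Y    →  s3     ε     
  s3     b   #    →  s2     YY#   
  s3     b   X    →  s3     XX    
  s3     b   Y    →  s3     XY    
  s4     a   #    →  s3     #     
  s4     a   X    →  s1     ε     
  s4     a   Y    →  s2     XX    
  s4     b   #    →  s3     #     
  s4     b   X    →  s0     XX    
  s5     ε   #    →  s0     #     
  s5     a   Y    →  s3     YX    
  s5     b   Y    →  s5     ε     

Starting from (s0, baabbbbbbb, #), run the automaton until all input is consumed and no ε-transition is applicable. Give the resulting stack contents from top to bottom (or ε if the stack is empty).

YYYYYYYY#

(s0, baabbbbbbb, #)
  read b, top #: go to s3, push YY# → (s3, aabbbbbbb, YY#)
  read a, top Y: go to s3, push ε → (s3, abbbbbbb, Y#)
  read a, top Y: go to s3, push ε → (s3, bbbbbbb, #)
  read b, top #: go to s2, push YY# → (s2, bbbbbb, YY#)
  read b, top Y: go to s2, push YY → (s2, bbbbb, YYY#)
  read b, top Y: go to s2, push YY → (s2, bbbb, YYYY#)
  read b, top Y: go to s2, push YY → (s2, bbb, YYYYY#)
  read b, top Y: go to s2, push YY → (s2, bb, YYYYYY#)
  read b, top Y: go to s2, push YY → (s2, b, YYYYYYY#)
  read b, top Y: go to s2, push YY → (s2, ε, YYYYYYYY#)
All input consumed in state s2 with stack YYYYYYYY#.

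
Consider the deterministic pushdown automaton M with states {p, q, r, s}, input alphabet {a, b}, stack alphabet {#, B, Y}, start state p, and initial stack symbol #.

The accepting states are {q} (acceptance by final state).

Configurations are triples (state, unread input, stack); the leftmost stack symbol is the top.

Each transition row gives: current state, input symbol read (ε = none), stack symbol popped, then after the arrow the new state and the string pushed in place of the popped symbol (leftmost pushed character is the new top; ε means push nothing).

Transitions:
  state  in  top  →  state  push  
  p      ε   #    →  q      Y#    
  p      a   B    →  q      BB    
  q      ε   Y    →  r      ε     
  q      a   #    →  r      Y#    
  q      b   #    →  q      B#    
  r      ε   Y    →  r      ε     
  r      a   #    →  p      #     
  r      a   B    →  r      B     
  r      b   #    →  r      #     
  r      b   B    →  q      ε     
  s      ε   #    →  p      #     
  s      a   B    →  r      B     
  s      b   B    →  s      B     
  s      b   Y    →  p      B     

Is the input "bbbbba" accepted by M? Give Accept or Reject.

(p, bbbbba, #)
  ε-move, top #: go to q, push Y# → (q, bbbbba, Y#)
  ε-move, top Y: go to r, push ε → (r, bbbbba, #)
  read b, top #: go to r, push # → (r, bbbba, #)
  read b, top #: go to r, push # → (r, bbba, #)
  read b, top #: go to r, push # → (r, bba, #)
  read b, top #: go to r, push # → (r, ba, #)
  read b, top #: go to r, push # → (r, a, #)
  read a, top #: go to p, push # → (p, ε, #)
  ε-move, top #: go to q, push Y# → (q, ε, Y#)
All input consumed; state q ∈ F.

Accept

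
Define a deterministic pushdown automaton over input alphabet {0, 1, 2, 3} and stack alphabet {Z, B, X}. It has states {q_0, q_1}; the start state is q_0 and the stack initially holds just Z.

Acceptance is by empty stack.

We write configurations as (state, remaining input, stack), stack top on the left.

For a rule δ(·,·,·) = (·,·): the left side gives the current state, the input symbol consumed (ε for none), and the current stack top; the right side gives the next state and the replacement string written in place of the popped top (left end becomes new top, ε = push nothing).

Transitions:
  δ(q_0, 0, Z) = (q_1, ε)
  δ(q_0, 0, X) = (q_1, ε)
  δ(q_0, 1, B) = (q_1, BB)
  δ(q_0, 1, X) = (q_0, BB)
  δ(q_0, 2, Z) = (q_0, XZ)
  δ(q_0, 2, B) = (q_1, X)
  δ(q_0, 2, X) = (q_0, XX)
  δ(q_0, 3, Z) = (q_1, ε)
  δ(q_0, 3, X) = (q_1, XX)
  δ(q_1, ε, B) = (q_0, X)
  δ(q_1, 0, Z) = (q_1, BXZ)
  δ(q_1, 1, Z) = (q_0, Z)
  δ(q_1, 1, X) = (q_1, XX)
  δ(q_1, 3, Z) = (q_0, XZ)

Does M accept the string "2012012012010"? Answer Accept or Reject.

Accept

(q_0, 2012012012010, Z)
  read 2, top Z: go to q_0, push XZ → (q_0, 012012012010, XZ)
  read 0, top X: go to q_1, push ε → (q_1, 12012012010, Z)
  read 1, top Z: go to q_0, push Z → (q_0, 2012012010, Z)
  read 2, top Z: go to q_0, push XZ → (q_0, 012012010, XZ)
  read 0, top X: go to q_1, push ε → (q_1, 12012010, Z)
  read 1, top Z: go to q_0, push Z → (q_0, 2012010, Z)
  read 2, top Z: go to q_0, push XZ → (q_0, 012010, XZ)
  read 0, top X: go to q_1, push ε → (q_1, 12010, Z)
  read 1, top Z: go to q_0, push Z → (q_0, 2010, Z)
  read 2, top Z: go to q_0, push XZ → (q_0, 010, XZ)
  read 0, top X: go to q_1, push ε → (q_1, 10, Z)
  read 1, top Z: go to q_0, push Z → (q_0, 0, Z)
  read 0, top Z: go to q_1, push ε → (q_1, ε, ε)
All input consumed and the stack is empty.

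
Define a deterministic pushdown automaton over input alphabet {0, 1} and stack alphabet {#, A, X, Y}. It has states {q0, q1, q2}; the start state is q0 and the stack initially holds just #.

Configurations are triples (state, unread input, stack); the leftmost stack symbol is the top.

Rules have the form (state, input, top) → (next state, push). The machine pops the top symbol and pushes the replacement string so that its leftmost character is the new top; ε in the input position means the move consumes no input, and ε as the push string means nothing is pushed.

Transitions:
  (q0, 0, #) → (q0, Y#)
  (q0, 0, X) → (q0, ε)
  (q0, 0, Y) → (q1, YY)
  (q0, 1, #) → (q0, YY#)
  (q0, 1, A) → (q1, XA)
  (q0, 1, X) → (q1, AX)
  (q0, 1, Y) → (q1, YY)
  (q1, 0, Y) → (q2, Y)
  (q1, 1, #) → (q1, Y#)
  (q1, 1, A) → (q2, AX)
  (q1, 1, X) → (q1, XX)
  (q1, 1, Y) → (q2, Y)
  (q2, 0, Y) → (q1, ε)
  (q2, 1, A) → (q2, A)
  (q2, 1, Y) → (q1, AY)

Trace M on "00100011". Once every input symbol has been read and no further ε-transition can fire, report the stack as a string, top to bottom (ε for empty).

Y#

(q0, 00100011, #)
  read 0, top #: go to q0, push Y# → (q0, 0100011, Y#)
  read 0, top Y: go to q1, push YY → (q1, 100011, YY#)
  read 1, top Y: go to q2, push Y → (q2, 00011, YY#)
  read 0, top Y: go to q1, push ε → (q1, 0011, Y#)
  read 0, top Y: go to q2, push Y → (q2, 011, Y#)
  read 0, top Y: go to q1, push ε → (q1, 11, #)
  read 1, top #: go to q1, push Y# → (q1, 1, Y#)
  read 1, top Y: go to q2, push Y → (q2, ε, Y#)
All input consumed in state q2 with stack Y#.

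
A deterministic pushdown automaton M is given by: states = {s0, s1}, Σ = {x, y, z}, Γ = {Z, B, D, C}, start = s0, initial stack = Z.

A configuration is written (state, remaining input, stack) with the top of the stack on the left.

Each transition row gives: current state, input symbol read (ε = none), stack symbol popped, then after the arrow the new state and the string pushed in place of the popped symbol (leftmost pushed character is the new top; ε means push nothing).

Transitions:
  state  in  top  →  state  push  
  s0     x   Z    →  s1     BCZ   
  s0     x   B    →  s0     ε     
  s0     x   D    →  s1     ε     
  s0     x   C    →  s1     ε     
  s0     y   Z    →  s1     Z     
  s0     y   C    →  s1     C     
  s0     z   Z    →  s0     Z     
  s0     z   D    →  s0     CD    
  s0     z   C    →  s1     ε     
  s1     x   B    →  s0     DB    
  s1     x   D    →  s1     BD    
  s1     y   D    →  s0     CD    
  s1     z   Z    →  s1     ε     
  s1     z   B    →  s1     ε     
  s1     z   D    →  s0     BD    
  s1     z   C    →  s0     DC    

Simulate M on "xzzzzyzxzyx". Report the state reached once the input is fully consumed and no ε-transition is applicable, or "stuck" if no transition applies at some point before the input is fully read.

(s0, xzzzzyzxzyx, Z) ⊢ (s1, zzzzyzxzyx, BCZ) ⊢ (s1, zzzyzxzyx, CZ) ⊢ (s0, zzyzxzyx, DCZ) ⊢ (s0, zyzxzyx, CDCZ) ⊢ (s1, yzxzyx, DCZ) ⊢ (s0, zxzyx, CDCZ) ⊢ (s1, xzyx, DCZ) ⊢ (s1, zyx, BDCZ) ⊢ (s1, yx, DCZ) ⊢ (s0, x, CDCZ) ⊢ (s1, ε, DCZ)
All input consumed; M is in state s1.

s1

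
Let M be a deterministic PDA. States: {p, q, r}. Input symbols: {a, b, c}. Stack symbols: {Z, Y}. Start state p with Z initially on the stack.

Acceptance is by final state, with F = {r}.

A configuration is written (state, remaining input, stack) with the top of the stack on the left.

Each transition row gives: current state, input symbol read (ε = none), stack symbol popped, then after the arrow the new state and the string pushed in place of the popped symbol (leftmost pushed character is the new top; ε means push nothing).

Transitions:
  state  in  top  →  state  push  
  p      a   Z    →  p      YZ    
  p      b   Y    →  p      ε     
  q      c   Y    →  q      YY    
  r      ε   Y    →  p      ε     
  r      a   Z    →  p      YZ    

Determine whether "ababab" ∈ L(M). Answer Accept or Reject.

(p, ababab, Z) ⊢ (p, babab, YZ) ⊢ (p, abab, Z) ⊢ (p, bab, YZ) ⊢ (p, ab, Z) ⊢ (p, b, YZ) ⊢ (p, ε, Z)
All input consumed; state p ∉ F and no further ε-move applies.

Reject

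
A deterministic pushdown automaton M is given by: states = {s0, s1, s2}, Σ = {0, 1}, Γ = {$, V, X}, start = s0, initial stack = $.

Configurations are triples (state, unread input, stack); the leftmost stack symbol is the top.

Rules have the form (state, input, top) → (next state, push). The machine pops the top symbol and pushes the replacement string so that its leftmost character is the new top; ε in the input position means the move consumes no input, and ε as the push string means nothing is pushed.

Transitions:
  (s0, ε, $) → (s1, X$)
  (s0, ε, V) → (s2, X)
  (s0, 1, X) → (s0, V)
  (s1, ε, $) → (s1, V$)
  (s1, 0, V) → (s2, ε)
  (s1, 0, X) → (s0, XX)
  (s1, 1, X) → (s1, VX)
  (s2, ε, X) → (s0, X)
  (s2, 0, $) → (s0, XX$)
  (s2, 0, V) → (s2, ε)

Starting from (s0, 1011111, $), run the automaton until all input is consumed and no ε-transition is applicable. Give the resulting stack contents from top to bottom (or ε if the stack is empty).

X$

(s0, 1011111, $)
  ε-move, top $: go to s1, push X$ → (s1, 1011111, X$)
  read 1, top X: go to s1, push VX → (s1, 011111, VX$)
  read 0, top V: go to s2, push ε → (s2, 11111, X$)
  ε-move, top X: go to s0, push X → (s0, 11111, X$)
  read 1, top X: go to s0, push V → (s0, 1111, V$)
  ε-move, top V: go to s2, push X → (s2, 1111, X$)
  ε-move, top X: go to s0, push X → (s0, 1111, X$)
  read 1, top X: go to s0, push V → (s0, 111, V$)
  ε-move, top V: go to s2, push X → (s2, 111, X$)
  ε-move, top X: go to s0, push X → (s0, 111, X$)
  read 1, top X: go to s0, push V → (s0, 11, V$)
  ε-move, top V: go to s2, push X → (s2, 11, X$)
  ε-move, top X: go to s0, push X → (s0, 11, X$)
  read 1, top X: go to s0, push V → (s0, 1, V$)
  ε-move, top V: go to s2, push X → (s2, 1, X$)
  ε-move, top X: go to s0, push X → (s0, 1, X$)
  read 1, top X: go to s0, push V → (s0, ε, V$)
  ε-move, top V: go to s2, push X → (s2, ε, X$)
  ε-move, top X: go to s0, push X → (s0, ε, X$)
All input consumed in state s0 with stack X$.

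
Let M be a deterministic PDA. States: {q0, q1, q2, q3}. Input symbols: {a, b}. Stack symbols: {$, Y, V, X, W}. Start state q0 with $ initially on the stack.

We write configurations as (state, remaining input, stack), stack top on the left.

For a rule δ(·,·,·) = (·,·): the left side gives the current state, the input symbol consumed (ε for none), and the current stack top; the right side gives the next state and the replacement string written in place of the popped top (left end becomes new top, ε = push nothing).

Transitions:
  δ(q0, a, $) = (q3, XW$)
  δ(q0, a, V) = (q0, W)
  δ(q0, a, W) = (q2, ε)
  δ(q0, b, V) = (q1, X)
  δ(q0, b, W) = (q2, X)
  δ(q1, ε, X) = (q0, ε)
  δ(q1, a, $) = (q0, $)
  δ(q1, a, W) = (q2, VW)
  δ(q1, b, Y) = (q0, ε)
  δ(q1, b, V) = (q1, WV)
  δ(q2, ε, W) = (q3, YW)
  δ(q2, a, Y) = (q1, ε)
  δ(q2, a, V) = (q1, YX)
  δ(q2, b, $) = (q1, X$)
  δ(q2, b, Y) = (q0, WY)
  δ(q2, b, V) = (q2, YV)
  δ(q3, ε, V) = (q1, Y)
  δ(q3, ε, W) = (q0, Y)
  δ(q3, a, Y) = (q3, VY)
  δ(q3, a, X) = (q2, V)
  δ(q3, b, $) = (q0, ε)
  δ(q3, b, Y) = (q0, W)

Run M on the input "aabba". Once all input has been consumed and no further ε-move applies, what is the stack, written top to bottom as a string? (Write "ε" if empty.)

YVW$

(q0, aabba, $) ⊢ (q3, abba, XW$) ⊢ (q2, bba, VW$) ⊢ (q2, ba, YVW$) ⊢ (q0, a, WYVW$) ⊢ (q2, ε, YVW$)
All input consumed in state q2 with stack YVW$.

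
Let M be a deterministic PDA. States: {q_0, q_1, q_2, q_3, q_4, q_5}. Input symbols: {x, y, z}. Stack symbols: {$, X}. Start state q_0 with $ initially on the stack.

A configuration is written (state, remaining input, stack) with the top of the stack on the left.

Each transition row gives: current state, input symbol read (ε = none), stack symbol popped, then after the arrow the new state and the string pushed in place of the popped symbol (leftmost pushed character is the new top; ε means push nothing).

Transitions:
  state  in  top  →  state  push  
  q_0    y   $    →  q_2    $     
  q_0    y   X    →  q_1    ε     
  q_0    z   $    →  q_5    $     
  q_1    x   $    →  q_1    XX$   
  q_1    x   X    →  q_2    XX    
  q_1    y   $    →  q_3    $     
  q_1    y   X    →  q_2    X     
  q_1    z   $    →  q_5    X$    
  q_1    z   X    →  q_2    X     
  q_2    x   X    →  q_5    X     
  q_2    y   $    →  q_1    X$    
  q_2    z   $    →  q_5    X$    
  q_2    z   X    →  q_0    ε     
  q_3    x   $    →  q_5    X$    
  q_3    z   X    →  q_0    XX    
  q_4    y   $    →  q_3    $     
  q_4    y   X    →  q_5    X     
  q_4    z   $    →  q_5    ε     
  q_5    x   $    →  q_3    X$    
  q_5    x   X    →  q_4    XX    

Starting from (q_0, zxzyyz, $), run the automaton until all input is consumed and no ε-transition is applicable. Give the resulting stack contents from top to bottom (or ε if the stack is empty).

$

(q_0, zxzyyz, $) ⊢ (q_5, xzyyz, $) ⊢ (q_3, zyyz, X$) ⊢ (q_0, yyz, XX$) ⊢ (q_1, yz, X$) ⊢ (q_2, z, X$) ⊢ (q_0, ε, $)
All input consumed in state q_0 with stack $.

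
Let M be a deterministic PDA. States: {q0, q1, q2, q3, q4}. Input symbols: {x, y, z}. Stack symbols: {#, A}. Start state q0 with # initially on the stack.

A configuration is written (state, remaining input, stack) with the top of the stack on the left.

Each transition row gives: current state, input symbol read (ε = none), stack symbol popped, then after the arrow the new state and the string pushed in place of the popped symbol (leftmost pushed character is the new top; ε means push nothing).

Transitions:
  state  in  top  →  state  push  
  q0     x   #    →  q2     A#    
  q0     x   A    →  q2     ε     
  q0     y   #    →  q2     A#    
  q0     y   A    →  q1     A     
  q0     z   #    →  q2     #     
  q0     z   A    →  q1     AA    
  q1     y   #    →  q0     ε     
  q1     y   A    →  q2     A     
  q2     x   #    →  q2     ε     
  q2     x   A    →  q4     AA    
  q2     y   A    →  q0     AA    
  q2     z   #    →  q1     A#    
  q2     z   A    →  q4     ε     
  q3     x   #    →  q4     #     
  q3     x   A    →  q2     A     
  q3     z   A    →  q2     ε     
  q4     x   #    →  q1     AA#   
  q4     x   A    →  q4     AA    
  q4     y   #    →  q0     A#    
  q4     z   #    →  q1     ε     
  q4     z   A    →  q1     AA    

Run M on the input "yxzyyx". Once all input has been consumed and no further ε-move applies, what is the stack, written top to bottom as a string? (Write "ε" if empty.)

AAA#

(q0, yxzyyx, #) ⊢ (q2, xzyyx, A#) ⊢ (q4, zyyx, AA#) ⊢ (q1, yyx, AAA#) ⊢ (q2, yx, AAA#) ⊢ (q0, x, AAAA#) ⊢ (q2, ε, AAA#)
All input consumed in state q2 with stack AAA#.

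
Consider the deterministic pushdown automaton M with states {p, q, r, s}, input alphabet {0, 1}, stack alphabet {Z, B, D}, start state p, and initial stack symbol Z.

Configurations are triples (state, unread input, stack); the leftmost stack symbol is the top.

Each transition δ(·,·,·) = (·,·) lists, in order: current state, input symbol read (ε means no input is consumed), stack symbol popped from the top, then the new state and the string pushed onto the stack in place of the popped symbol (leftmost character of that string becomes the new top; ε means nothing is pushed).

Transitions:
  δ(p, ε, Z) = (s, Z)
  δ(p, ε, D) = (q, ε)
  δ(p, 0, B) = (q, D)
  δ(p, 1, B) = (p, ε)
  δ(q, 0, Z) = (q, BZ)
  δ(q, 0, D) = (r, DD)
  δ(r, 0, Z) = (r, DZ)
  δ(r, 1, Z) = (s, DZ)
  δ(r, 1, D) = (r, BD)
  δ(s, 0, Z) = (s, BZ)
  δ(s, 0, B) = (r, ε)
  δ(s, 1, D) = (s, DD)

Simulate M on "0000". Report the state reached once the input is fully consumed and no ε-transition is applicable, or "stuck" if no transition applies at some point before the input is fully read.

stuck

(p, 0000, Z)
  ε-move, top Z: go to s, push Z → (s, 0000, Z)
  read 0, top Z: go to s, push BZ → (s, 000, BZ)
  read 0, top B: go to r, push ε → (r, 00, Z)
  read 0, top Z: go to r, push DZ → (r, 0, DZ)
No transition for (r, 0, top D); M blocks with input 0 remaining.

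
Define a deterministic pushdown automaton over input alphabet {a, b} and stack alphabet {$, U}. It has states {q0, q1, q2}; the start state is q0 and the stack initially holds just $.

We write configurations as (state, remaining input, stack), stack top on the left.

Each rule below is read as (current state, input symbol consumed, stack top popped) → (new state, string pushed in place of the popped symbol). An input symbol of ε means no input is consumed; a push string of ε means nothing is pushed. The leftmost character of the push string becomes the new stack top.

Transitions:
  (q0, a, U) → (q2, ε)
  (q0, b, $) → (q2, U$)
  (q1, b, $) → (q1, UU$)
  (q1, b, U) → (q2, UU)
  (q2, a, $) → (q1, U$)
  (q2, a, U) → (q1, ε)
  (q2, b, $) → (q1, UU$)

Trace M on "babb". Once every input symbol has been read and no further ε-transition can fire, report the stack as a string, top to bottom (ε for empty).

UUU$

(q0, babb, $)
  read b, top $: go to q2, push U$ → (q2, abb, U$)
  read a, top U: go to q1, push ε → (q1, bb, $)
  read b, top $: go to q1, push UU$ → (q1, b, UU$)
  read b, top U: go to q2, push UU → (q2, ε, UUU$)
All input consumed in state q2 with stack UUU$.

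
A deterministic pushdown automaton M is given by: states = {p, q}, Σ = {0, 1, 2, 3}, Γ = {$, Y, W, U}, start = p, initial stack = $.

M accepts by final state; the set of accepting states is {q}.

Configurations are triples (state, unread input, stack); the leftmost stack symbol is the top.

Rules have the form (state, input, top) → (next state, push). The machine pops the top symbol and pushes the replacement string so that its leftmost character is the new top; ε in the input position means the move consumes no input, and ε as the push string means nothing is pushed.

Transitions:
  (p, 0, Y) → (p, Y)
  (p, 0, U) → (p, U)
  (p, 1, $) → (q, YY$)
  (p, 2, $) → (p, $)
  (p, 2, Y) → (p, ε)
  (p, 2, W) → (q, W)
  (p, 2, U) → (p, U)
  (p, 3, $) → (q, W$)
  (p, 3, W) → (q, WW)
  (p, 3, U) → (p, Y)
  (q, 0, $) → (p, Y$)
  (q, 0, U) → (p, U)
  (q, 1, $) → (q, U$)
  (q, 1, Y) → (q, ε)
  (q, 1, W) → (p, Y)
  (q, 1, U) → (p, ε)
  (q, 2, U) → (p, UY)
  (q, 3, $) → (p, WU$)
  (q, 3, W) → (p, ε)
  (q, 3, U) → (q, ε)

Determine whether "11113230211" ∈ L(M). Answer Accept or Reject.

Reject

(p, 11113230211, $)
  read 1, top $: go to q, push YY$ → (q, 1113230211, YY$)
  read 1, top Y: go to q, push ε → (q, 113230211, Y$)
  read 1, top Y: go to q, push ε → (q, 13230211, $)
  read 1, top $: go to q, push U$ → (q, 3230211, U$)
  read 3, top U: go to q, push ε → (q, 230211, $)
No transition applies at (q, 230211, $); input not fully consumed.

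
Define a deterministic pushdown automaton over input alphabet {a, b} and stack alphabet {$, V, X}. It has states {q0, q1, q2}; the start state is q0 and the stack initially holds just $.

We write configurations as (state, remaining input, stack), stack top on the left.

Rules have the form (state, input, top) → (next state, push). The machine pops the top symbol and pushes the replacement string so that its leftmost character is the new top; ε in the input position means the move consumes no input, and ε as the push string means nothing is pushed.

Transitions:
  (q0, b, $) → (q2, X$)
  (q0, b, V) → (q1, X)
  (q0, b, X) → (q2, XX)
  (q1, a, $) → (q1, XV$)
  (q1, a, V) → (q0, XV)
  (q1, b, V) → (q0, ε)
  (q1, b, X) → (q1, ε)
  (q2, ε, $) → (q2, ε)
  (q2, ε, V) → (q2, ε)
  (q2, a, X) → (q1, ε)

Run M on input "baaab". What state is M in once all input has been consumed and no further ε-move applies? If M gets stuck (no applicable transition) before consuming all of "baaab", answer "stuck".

stuck

(q0, baaab, $)
  read b, top $: go to q2, push X$ → (q2, aaab, X$)
  read a, top X: go to q1, push ε → (q1, aab, $)
  read a, top $: go to q1, push XV$ → (q1, ab, XV$)
No transition for (q1, a, top X); M blocks with input ab remaining.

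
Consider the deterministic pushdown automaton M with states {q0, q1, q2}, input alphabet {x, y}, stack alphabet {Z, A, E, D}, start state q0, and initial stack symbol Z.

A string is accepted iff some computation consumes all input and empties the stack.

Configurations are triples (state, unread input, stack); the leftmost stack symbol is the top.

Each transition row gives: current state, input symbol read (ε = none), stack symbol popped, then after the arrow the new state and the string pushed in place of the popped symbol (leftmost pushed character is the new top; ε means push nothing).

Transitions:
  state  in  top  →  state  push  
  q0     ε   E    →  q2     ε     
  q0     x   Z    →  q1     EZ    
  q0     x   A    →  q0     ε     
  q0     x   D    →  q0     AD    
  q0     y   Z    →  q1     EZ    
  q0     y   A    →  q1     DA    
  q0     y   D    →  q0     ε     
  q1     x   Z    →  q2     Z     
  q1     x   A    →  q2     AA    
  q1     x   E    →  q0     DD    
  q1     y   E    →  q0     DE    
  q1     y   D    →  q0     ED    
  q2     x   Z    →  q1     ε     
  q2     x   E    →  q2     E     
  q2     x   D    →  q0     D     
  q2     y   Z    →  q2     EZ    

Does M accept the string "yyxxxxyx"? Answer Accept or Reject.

(q0, yyxxxxyx, Z)
  read y, top Z: go to q1, push EZ → (q1, yxxxxyx, EZ)
  read y, top E: go to q0, push DE → (q0, xxxxyx, DEZ)
  read x, top D: go to q0, push AD → (q0, xxxyx, ADEZ)
  read x, top A: go to q0, push ε → (q0, xxyx, DEZ)
  read x, top D: go to q0, push AD → (q0, xyx, ADEZ)
  read x, top A: go to q0, push ε → (q0, yx, DEZ)
  read y, top D: go to q0, push ε → (q0, x, EZ)
  ε-move, top E: go to q2, push ε → (q2, x, Z)
  read x, top Z: go to q1, push ε → (q1, ε, ε)
All input consumed and the stack is empty.

Accept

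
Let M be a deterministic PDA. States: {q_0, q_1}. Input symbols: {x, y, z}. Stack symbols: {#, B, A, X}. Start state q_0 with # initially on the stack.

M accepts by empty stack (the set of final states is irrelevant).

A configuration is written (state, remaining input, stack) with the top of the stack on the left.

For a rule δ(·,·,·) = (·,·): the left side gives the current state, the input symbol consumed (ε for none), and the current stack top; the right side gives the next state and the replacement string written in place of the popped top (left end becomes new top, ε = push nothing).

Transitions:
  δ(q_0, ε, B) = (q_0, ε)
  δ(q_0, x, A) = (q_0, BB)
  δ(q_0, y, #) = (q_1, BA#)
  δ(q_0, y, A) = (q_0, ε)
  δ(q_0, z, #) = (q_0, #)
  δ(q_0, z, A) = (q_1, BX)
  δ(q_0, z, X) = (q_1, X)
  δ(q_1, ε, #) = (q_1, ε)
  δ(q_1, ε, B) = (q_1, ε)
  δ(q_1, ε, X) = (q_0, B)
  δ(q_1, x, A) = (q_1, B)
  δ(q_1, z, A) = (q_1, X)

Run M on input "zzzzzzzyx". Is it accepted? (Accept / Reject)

(q_0, zzzzzzzyx, #) ⊢ (q_0, zzzzzzyx, #) ⊢ (q_0, zzzzzyx, #) ⊢ (q_0, zzzzyx, #) ⊢ (q_0, zzzyx, #) ⊢ (q_0, zzyx, #) ⊢ (q_0, zyx, #) ⊢ (q_0, yx, #) ⊢ (q_1, x, BA#) ⊢ (q_1, x, A#) ⊢ (q_1, ε, B#) ⊢ (q_1, ε, #) ⊢ (q_1, ε, ε)
All input consumed and the stack is empty.

Accept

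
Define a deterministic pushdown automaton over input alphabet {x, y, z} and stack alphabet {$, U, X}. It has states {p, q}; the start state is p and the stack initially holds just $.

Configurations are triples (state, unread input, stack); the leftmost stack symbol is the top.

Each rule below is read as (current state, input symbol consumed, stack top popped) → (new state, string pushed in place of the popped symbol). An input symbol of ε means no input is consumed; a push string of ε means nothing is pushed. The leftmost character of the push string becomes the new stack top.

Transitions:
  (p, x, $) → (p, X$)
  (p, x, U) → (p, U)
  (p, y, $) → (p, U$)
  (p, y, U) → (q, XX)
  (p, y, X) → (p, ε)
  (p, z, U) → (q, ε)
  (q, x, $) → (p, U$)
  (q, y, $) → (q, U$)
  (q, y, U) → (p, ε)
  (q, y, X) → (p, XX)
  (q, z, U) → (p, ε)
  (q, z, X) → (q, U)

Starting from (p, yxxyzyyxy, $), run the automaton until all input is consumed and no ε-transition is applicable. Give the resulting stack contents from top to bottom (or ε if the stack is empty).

$

(p, yxxyzyyxy, $)
  read y, top $: go to p, push U$ → (p, xxyzyyxy, U$)
  read x, top U: go to p, push U → (p, xyzyyxy, U$)
  read x, top U: go to p, push U → (p, yzyyxy, U$)
  read y, top U: go to q, push XX → (q, zyyxy, XX$)
  read z, top X: go to q, push U → (q, yyxy, UX$)
  read y, top U: go to p, push ε → (p, yxy, X$)
  read y, top X: go to p, push ε → (p, xy, $)
  read x, top $: go to p, push X$ → (p, y, X$)
  read y, top X: go to p, push ε → (p, ε, $)
All input consumed in state p with stack $.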